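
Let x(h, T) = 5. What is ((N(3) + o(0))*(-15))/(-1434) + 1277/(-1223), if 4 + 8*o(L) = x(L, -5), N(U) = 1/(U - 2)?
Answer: -4828213/4676752 ≈ -1.0324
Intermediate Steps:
N(U) = 1/(-2 + U)
o(L) = 1/8 (o(L) = -1/2 + (1/8)*5 = -1/2 + 5/8 = 1/8)
((N(3) + o(0))*(-15))/(-1434) + 1277/(-1223) = ((1/(-2 + 3) + 1/8)*(-15))/(-1434) + 1277/(-1223) = ((1/1 + 1/8)*(-15))*(-1/1434) + 1277*(-1/1223) = ((1 + 1/8)*(-15))*(-1/1434) - 1277/1223 = ((9/8)*(-15))*(-1/1434) - 1277/1223 = -135/8*(-1/1434) - 1277/1223 = 45/3824 - 1277/1223 = -4828213/4676752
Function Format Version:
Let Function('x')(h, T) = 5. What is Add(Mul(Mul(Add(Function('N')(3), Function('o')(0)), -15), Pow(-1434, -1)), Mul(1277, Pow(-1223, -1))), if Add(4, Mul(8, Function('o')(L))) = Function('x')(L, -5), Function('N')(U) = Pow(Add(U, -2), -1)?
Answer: Rational(-4828213, 4676752) ≈ -1.0324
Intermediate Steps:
Function('N')(U) = Pow(Add(-2, U), -1)
Function('o')(L) = Rational(1, 8) (Function('o')(L) = Add(Rational(-1, 2), Mul(Rational(1, 8), 5)) = Add(Rational(-1, 2), Rational(5, 8)) = Rational(1, 8))
Add(Mul(Mul(Add(Function('N')(3), Function('o')(0)), -15), Pow(-1434, -1)), Mul(1277, Pow(-1223, -1))) = Add(Mul(Mul(Add(Pow(Add(-2, 3), -1), Rational(1, 8)), -15), Pow(-1434, -1)), Mul(1277, Pow(-1223, -1))) = Add(Mul(Mul(Add(Pow(1, -1), Rational(1, 8)), -15), Rational(-1, 1434)), Mul(1277, Rational(-1, 1223))) = Add(Mul(Mul(Add(1, Rational(1, 8)), -15), Rational(-1, 1434)), Rational(-1277, 1223)) = Add(Mul(Mul(Rational(9, 8), -15), Rational(-1, 1434)), Rational(-1277, 1223)) = Add(Mul(Rational(-135, 8), Rational(-1, 1434)), Rational(-1277, 1223)) = Add(Rational(45, 3824), Rational(-1277, 1223)) = Rational(-4828213, 4676752)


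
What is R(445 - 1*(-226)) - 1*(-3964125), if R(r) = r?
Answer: 3964796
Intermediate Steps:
R(445 - 1*(-226)) - 1*(-3964125) = (445 - 1*(-226)) - 1*(-3964125) = (445 + 226) + 3964125 = 671 + 3964125 = 3964796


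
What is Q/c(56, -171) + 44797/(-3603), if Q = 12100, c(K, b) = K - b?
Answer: 33427381/817881 ≈ 40.871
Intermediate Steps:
Q/c(56, -171) + 44797/(-3603) = 12100/(56 - 1*(-171)) + 44797/(-3603) = 12100/(56 + 171) + 44797*(-1/3603) = 12100/227 - 44797/3603 = 33427381/817881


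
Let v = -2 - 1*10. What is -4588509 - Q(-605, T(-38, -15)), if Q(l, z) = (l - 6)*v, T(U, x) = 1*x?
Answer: -4595841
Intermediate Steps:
T(U, x) = x
v = -12 (v = -2 - 10 = -12)
Q(l, z) = 72 - 12*l (Q(l, z) = (l - 6)*(-12) = (-6 + l)*(-12) = 72 - 12*l)
-4588509 - Q(-605, T(-38, -15)) = -4588509 - (72 - 12*(-605)) = -4588509 - (72 + 7260) = -4588509 - 1*7332 = -4588509 - 7332 = -4595841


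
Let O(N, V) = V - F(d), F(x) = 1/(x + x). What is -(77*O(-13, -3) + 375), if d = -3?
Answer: -941/6 ≈ -156.83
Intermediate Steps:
F(x) = 1/(2*x)
O(N, V) = ⅙ + V (O(N, V) = V - 1/(2*(-3)) = V - (-1)/(2*3) = V - 1*(-⅙) = V + ⅙ = ⅙ + V)
-(77*O(-13, -3) + 375) = -(77*(⅙ - 3) + 375) = -(77*(-17/6) + 375) = -(-1309/6 + 375) = -1*941/6 = -941/6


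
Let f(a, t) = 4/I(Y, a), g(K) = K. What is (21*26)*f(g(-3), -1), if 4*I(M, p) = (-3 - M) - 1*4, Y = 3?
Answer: -4368/5 ≈ -873.60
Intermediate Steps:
I(M, p) = -7/4 - M/4 (I(M, p) = ((-3 - M) - 1*4)/4 = ((-3 - M) - 4)/4 = (-7 - M)/4 = -7/4 - M/4)
f(a, t) = -8/5 (f(a, t) = 4/(-7/4 - ¼*3) = 4/(-7/4 - ¾) = 4/(-5/2) = 4*(-⅖) = -8/5)
(21*26)*f(g(-3), -1) = (21*26)*(-8/5) = 546*(-8/5) = -4368/5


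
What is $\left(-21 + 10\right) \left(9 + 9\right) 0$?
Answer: $0$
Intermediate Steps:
$\left(-21 + 10\right) \left(9 + 9\right) 0 = \left(-11\right) 18 \cdot 0 = \left(-198\right) 0 = 0$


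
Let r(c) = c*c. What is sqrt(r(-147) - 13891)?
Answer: sqrt(7718) ≈ 87.852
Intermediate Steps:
r(c) = c**2
sqrt(r(-147) - 13891) = sqrt((-147)**2 - 13891) = sqrt(21609 - 13891) = sqrt(7718)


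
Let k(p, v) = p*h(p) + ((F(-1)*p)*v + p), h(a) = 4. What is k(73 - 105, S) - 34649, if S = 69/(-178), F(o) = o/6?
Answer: -3098185/89 ≈ -34811.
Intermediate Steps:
F(o) = o/6 (F(o) = o*(⅙) = o/6)
S = -69/178 (S = 69*(-1/178) = -69/178 ≈ -0.38764)
k(p, v) = 5*p - p*v/6 (k(p, v) = p*4 + ((((⅙)*(-1))*p)*v + p) = 4*p + ((-p/6)*v + p) = 4*p + (-p*v/6 + p) = 4*p + (p - p*v/6) = 5*p - p*v/6)
k(73 - 105, S) - 34649 = (73 - 105)*(30 - 1*(-69/178))/6 - 34649 = (⅙)*(-32)*(30 + 69/178) - 34649 = (⅙)*(-32)*(5409/178) - 34649 = -14424/89 - 34649 = -3098185/89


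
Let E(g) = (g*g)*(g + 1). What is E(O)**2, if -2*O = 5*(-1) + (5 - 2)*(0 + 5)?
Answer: 10000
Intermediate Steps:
O = -5 (O = -(5*(-1) + (5 - 2)*(0 + 5))/2 = -(-5 + 3*5)/2 = -(-5 + 15)/2 = -1/2*10 = -5)
E(g) = g**2*(1 + g)
E(O)**2 = ((-5)**2*(1 - 5))**2 = (25*(-4))**2 = (-100)**2 = 10000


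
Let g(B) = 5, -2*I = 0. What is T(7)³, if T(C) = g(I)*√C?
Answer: 875*√7 ≈ 2315.0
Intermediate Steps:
I = 0 (I = -½*0 = 0)
T(C) = 5*√C
T(7)³ = (5*√7)³ = 875*√7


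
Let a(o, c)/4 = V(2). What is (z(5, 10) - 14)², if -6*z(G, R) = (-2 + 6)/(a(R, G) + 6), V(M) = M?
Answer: 87025/441 ≈ 197.34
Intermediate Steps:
a(o, c) = 8 (a(o, c) = 4*2 = 8)
z(G, R) = -1/21 (z(G, R) = -(-2 + 6)/(6*(8 + 6)) = -2/(3*14) = -⅙*2/7 = -1/21)
(z(5, 10) - 14)² = (-1/21 - 14)² = (-295/21)² = 87025/441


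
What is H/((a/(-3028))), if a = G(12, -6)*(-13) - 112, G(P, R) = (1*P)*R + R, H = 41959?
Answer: -63525926/451 ≈ -1.4086e+5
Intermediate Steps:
G(P, R) = R + P*R (G(P, R) = P*R + R = R + P*R)
a = 902 (a = -6*(1 + 12)*(-13) - 112 = -6*13*(-13) - 112 = -78*(-13) - 112 = 1014 - 112 = 902)
H/((a/(-3028))) = 41959/((902/(-3028))) = 41959/((902*(-1/3028))) = 41959/(-451/1514) = 41959*(-1514/451) = -63525926/451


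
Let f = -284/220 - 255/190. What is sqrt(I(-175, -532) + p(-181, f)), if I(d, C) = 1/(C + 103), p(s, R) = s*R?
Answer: sqrt(3166295645370)/81510 ≈ 21.831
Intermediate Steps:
f = -5503/2090 (f = -284*1/220 - 255*1/190 = -71/55 - 51/38 = -5503/2090 ≈ -2.6330)
p(s, R) = R*s
I(d, C) = 1/(103 + C)
sqrt(I(-175, -532) + p(-181, f)) = sqrt(1/(103 - 532) - 5503/2090*(-181)) = sqrt(1/(-429) + 996043/2090) = sqrt(-1/429 + 996043/2090) = sqrt(38845487/81510) = sqrt(3166295645370)/81510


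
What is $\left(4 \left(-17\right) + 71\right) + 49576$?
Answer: $49579$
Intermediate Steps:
$\left(4 \left(-17\right) + 71\right) + 49576 = \left(-68 + 71\right) + 49576 = 3 + 49576 = 49579$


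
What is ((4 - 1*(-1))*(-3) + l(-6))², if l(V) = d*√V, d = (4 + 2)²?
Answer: -7551 - 1080*I*√6 ≈ -7551.0 - 2645.4*I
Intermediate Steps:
d = 36 (d = 6² = 36)
l(V) = 36*√V
((4 - 1*(-1))*(-3) + l(-6))² = ((4 - 1*(-1))*(-3) + 36*√(-6))² = ((4 + 1)*(-3) + 36*(I*√6))² = (5*(-3) + 36*I*√6)² = (-15 + 36*I*√6)²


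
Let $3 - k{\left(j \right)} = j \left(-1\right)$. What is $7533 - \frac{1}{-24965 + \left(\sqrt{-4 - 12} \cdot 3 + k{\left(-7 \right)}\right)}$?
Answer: $\frac{1565485732978}{207817035} + \frac{4 i}{207817035} \approx 7533.0 + 1.9248 \cdot 10^{-8} i$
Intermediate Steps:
$k{\left(j \right)} = 3 + j$ ($k{\left(j \right)} = 3 - j \left(-1\right) = 3 - - j = 3 + j$)
$7533 - \frac{1}{-24965 + \left(\sqrt{-4 - 12} \cdot 3 + k{\left(-7 \right)}\right)} = 7533 - \frac{1}{-24965 + \left(\sqrt{-4 - 12} \cdot 3 + \left(3 - 7\right)\right)} = 7533 - \frac{1}{-24965 - \left(4 - \sqrt{-16} \cdot 3\right)} = 7533 - \frac{1}{-24965 - \left(4 - 4 i 3\right)} = 7533 - \frac{1}{-24965 - \left(4 - 12 i\right)} = 7533 - \frac{1}{-24969 + 12 i} = 7533 - \frac{-24969 - 12 i}{623451105}$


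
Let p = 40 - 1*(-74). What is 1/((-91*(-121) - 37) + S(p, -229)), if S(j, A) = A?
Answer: 1/10745 ≈ 9.3067e-5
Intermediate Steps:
p = 114 (p = 40 + 74 = 114)
1/((-91*(-121) - 37) + S(p, -229)) = 1/((-91*(-121) - 37) - 229) = 1/((11011 - 37) - 229) = 1/(10974 - 229) = 1/10745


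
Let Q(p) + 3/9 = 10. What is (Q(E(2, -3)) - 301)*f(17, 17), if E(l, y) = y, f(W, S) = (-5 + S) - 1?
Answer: -9614/3 ≈ -3204.7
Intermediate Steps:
f(W, S) = -6 + S
Q(p) = 29/3 (Q(p) = -⅓ + 10 = 29/3)
(Q(E(2, -3)) - 301)*f(17, 17) = (29/3 - 301)*(-6 + 17) = -874/3*11 = -9614/3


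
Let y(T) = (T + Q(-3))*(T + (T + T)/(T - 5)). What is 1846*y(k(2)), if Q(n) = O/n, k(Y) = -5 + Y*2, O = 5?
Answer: 29536/9 ≈ 3281.8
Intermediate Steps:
k(Y) = -5 + 2*Y
Q(n) = 5/n
y(T) = (-5/3 + T)*(T + 2*T/(-5 + T)) (y(T) = (T + 5/(-3))*(T + (T + T)/(T - 5)) = (T + 5*(-⅓))*(T + (2*T)/(-5 + T)) = (T - 5/3)*(T + 2*T/(-5 + T)) = (-5/3 + T)*(T + 2*T/(-5 + T)))
1846*y(k(2)) = 1846*((-5 + 2*2)*(15 - 14*(-5 + 2*2) + 3*(-5 + 2*2)²)/(3*(-5 + (-5 + 2*2)))) = 1846*((-5 + 4)*(15 - 14*(-5 + 4) + 3*(-5 + 4)²)/(3*(-5 + (-5 + 4)))) = 1846*((⅓)*(-1)*(15 - 14*(-1) + 3*(-1)²)/(-5 - 1)) = 1846*((⅓)*(-1)*(15 + 14 + 3*1)/(-6)) = 1846*((⅓)*(-1)*(-⅙)*(15 + 14 + 3)) = 1846*((⅓)*(-1)*(-⅙)*32) = 1846*(16/9) = 29536/9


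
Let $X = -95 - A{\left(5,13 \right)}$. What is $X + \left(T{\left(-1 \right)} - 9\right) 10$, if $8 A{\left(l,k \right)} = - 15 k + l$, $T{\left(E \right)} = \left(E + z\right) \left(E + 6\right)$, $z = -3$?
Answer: $- \frac{1445}{4} \approx -361.25$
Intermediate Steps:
$T{\left(E \right)} = \left(-3 + E\right) \left(6 + E\right)$ ($T{\left(E \right)} = \left(E - 3\right) \left(E + 6\right) = \left(-3 + E\right) \left(6 + E\right)$)
$A{\left(l,k \right)} = - \frac{15 k}{8} + \frac{l}{8}$ ($A{\left(l,k \right)} = \frac{- 15 k + l}{8} = \frac{l - 15 k}{8} = - \frac{15 k}{8} + \frac{l}{8}$)
$X = - \frac{285}{4}$ ($X = -95 - \left(\left(- \frac{15}{8}\right) 13 + \frac{1}{8} \cdot 5\right) = -95 - \left(- \frac{195}{8} + \frac{5}{8}\right) = -95 - - \frac{95}{4} = -95 + \frac{95}{4} = - \frac{285}{4} \approx -71.25$)
$X + \left(T{\left(-1 \right)} - 9\right) 10 = - \frac{285}{4} + \left(\left(-18 + \left(-1\right)^{2} + 3 \left(-1\right)\right) - 9\right) 10 = - \frac{285}{4} + \left(\left(-18 + 1 - 3\right) - 9\right) 10 = - \frac{285}{4} + \left(-20 - 9\right) 10 = - \frac{285}{4} - 290 = - \frac{1445}{4}$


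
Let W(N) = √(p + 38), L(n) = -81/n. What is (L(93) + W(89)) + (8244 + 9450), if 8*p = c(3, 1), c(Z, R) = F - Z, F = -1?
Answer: 548487/31 + 5*√6/2 ≈ 17699.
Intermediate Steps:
c(Z, R) = -1 - Z
p = -½ (p = (-1 - 1*3)/8 = (-1 - 3)/8 = (⅛)*(-4) = -½ ≈ -0.50000)
W(N) = 5*√6/2 (W(N) = √(-½ + 38) = √(75/2) = 5*√6/2)
(L(93) + W(89)) + (8244 + 9450) = (-81/93 + 5*√6/2) + (8244 + 9450) = (-81*1/93 + 5*√6/2) + 17694 = (-27/31 + 5*√6/2) + 17694 = 548487/31 + 5*√6/2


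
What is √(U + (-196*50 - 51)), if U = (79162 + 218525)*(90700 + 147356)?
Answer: √70866166621 ≈ 2.6621e+5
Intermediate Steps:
U = 70866176472 (U = 297687*238056 = 70866176472)
√(U + (-196*50 - 51)) = √(70866176472 + (-196*50 - 51)) = √(70866176472 + (-9800 - 51)) = √(70866176472 - 9851) = √70866166621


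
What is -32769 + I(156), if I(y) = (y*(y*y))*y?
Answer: 592208127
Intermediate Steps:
I(y) = y**4 (I(y) = (y*y**2)*y = y**3*y = y**4)
-32769 + I(156) = -32769 + 156**4 = -32769 + 592240896 = 592208127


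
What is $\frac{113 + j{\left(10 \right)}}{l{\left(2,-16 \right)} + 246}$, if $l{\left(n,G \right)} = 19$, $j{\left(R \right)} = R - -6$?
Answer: $\frac{129}{265} \approx 0.48679$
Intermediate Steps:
$j{\left(R \right)} = 6 + R$ ($j{\left(R \right)} = R + 6 = 6 + R$)
$\frac{113 + j{\left(10 \right)}}{l{\left(2,-16 \right)} + 246} = \frac{113 + \left(6 + 10\right)}{19 + 246} = \frac{113 + 16}{265} = 129 \cdot \frac{1}{265} = \frac{129}{265}$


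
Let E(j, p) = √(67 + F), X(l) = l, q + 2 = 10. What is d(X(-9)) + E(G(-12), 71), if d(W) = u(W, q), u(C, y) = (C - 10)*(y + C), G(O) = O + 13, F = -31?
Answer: 25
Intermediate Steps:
q = 8 (q = -2 + 10 = 8)
G(O) = 13 + O
u(C, y) = (-10 + C)*(C + y)
d(W) = -80 + W² - 2*W (d(W) = W² - 10*W - 10*8 + W*8 = W² - 10*W - 80 + 8*W = -80 + W² - 2*W)
E(j, p) = 6 (E(j, p) = √(67 - 31) = √36 = 6)
d(X(-9)) + E(G(-12), 71) = (-80 + (-9)² - 2*(-9)) + 6 = (-80 + 81 + 18) + 6 = 19 + 6 = 25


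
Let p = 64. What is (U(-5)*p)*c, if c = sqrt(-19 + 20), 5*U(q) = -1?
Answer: -64/5 ≈ -12.800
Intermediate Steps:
U(q) = -1/5 (U(q) = (1/5)*(-1) = -1/5)
c = 1 (c = sqrt(1) = 1)
(U(-5)*p)*c = -1/5*64*1 = -64/5*1 = -64/5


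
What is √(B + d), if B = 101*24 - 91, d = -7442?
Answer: I*√5109 ≈ 71.477*I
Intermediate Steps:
B = 2333 (B = 2424 - 91 = 2333)
√(B + d) = √(2333 - 7442) = √(-5109) = I*√5109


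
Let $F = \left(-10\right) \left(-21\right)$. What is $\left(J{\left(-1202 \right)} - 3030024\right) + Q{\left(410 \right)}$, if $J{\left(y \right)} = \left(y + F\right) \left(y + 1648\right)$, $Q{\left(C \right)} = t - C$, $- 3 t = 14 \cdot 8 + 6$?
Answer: $- \frac{10418716}{3} \approx -3.4729 \cdot 10^{6}$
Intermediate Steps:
$F = 210$
$t = - \frac{118}{3}$ ($t = - \frac{14 \cdot 8 + 6}{3} = - \frac{112 + 6}{3} = \left(- \frac{1}{3}\right) 118 = - \frac{118}{3} \approx -39.333$)
$Q{\left(C \right)} = - \frac{118}{3} - C$
$J{\left(y \right)} = \left(210 + y\right) \left(1648 + y\right)$ ($J{\left(y \right)} = \left(y + 210\right) \left(y + 1648\right) = \left(210 + y\right) \left(1648 + y\right)$)
$\left(J{\left(-1202 \right)} - 3030024\right) + Q{\left(410 \right)} = \left(\left(346080 + \left(-1202\right)^{2} + 1858 \left(-1202\right)\right) - 3030024\right) - \frac{1348}{3} = \left(\left(346080 + 1444804 - 2233316\right) - 3030024\right) - \frac{1348}{3} = \left(-442432 - 3030024\right) - \frac{1348}{3} = -3472456 - \frac{1348}{3} = - \frac{10418716}{3}$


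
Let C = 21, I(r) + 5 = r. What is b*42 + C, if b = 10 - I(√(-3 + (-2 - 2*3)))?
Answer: 651 - 42*I*√11 ≈ 651.0 - 139.3*I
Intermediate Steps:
I(r) = -5 + r
b = 15 - I*√11 (b = 10 - (-5 + √(-3 + (-2 - 2*3))) = 10 - (-5 + √(-3 + (-2 - 6))) = 10 - (-5 + √(-3 - 8)) = 10 - (-5 + √(-11)) = 10 - (-5 + I*√11) = 10 + (5 - I*√11) = 15 - I*√11 ≈ 15.0 - 3.3166*I)
b*42 + C = (15 - I*√11)*42 + 21 = (630 - 42*I*√11) + 21 = 651 - 42*I*√11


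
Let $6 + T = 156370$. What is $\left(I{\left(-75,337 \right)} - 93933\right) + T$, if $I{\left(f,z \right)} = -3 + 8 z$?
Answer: $65124$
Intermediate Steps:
$T = 156364$ ($T = -6 + 156370 = 156364$)
$\left(I{\left(-75,337 \right)} - 93933\right) + T = \left(\left(-3 + 8 \cdot 337\right) - 93933\right) + 156364 = \left(\left(-3 + 2696\right) - 93933\right) + 156364 = \left(2693 - 93933\right) + 156364 = -91240 + 156364 = 65124$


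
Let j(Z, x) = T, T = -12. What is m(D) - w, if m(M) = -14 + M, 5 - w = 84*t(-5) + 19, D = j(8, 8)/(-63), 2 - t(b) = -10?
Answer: 21172/21 ≈ 1008.2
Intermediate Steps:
t(b) = 12 (t(b) = 2 - 1*(-10) = 2 + 10 = 12)
j(Z, x) = -12
D = 4/21 (D = -12/(-63) = -12*(-1/63) = 4/21 ≈ 0.19048)
w = -1022 (w = 5 - (84*12 + 19) = 5 - (1008 + 19) = 5 - 1*1027 = 5 - 1027 = -1022)
m(D) - w = (-14 + 4/21) - 1*(-1022) = -290/21 + 1022 = 21172/21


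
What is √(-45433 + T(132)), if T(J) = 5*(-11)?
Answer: 4*I*√2843 ≈ 213.28*I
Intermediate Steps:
T(J) = -55
√(-45433 + T(132)) = √(-45433 - 55) = √(-45488) = 4*I*√2843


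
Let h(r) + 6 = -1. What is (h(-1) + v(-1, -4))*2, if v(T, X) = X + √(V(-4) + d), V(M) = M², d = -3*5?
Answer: -20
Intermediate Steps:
d = -15
h(r) = -7 (h(r) = -6 - 1 = -7)
v(T, X) = 1 + X (v(T, X) = X + √((-4)² - 15) = X + √(16 - 15) = X + √1 = X + 1 = 1 + X)
(h(-1) + v(-1, -4))*2 = (-7 + (1 - 4))*2 = (-7 - 3)*2 = -10*2 = -20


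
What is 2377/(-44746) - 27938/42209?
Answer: -1350444541/1888683914 ≈ -0.71502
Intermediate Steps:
2377/(-44746) - 27938/42209 = 2377*(-1/44746) - 27938*1/42209 = -2377/44746 - 27938/42209 = -1350444541/1888683914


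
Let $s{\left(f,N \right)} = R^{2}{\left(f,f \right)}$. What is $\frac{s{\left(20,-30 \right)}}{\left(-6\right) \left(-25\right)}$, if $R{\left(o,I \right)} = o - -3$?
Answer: $\frac{529}{150} \approx 3.5267$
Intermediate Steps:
$R{\left(o,I \right)} = 3 + o$ ($R{\left(o,I \right)} = o + 3 = 3 + o$)
$s{\left(f,N \right)} = \left(3 + f\right)^{2}$
$\frac{s{\left(20,-30 \right)}}{\left(-6\right) \left(-25\right)} = \frac{\left(3 + 20\right)^{2}}{\left(-6\right) \left(-25\right)} = \frac{23^{2}}{150} = 529 \cdot \frac{1}{150} = \frac{529}{150}$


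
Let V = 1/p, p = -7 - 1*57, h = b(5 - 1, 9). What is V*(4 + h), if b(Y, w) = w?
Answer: -13/64 ≈ -0.20313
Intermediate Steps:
h = 9
p = -64 (p = -7 - 57 = -64)
V = -1/64 (V = 1/(-64) = -1/64 ≈ -0.015625)
V*(4 + h) = -(4 + 9)/64 = -1/64*13 = -13/64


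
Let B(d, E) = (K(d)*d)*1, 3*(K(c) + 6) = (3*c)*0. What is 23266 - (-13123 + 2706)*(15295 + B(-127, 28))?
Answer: 167289035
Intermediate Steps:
K(c) = -6 (K(c) = -6 + ((3*c)*0)/3 = -6 + (1/3)*0 = -6 + 0 = -6)
B(d, E) = -6*d (B(d, E) = -6*d*1 = -6*d)
23266 - (-13123 + 2706)*(15295 + B(-127, 28)) = 23266 - (-13123 + 2706)*(15295 - 6*(-127)) = 23266 - (-10417)*(15295 + 762) = 23266 - (-10417)*16057 = 23266 - 1*(-167265769) = 23266 + 167265769 = 167289035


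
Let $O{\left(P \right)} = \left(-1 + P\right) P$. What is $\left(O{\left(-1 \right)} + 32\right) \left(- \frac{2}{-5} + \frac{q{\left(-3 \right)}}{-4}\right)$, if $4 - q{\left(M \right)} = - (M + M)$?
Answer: $\frac{153}{5} \approx 30.6$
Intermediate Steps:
$q{\left(M \right)} = 4 + 2 M$ ($q{\left(M \right)} = 4 - - (M + M) = 4 - - 2 M = 4 + 2 M$)
$O{\left(P \right)} = P \left(-1 + P\right)$
$\left(O{\left(-1 \right)} + 32\right) \left(- \frac{2}{-5} + \frac{q{\left(-3 \right)}}{-4}\right) = \left(- (-1 - 1) + 32\right) \left(- \frac{2}{-5} + \frac{4 + 2 \left(-3\right)}{-4}\right) = \left(\left(-1\right) \left(-2\right) + 32\right) \left(\left(-2\right) \left(- \frac{1}{5}\right) + \left(4 - 6\right) \left(- \frac{1}{4}\right)\right) = \left(2 + 32\right) \left(\frac{2}{5} - - \frac{1}{2}\right) = 34 \left(\frac{2}{5} + \frac{1}{2}\right) = 34 \cdot \frac{9}{10} = \frac{153}{5}$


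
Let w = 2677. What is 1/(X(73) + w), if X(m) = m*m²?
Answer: 1/391694 ≈ 2.5530e-6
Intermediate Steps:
X(m) = m³
1/(X(73) + w) = 1/(73³ + 2677) = 1/(389017 + 2677) = 1/391694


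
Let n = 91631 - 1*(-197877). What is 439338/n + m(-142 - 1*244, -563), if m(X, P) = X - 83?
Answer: -67669957/144754 ≈ -467.48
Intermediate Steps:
m(X, P) = -83 + X
n = 289508 (n = 91631 + 197877 = 289508)
439338/n + m(-142 - 1*244, -563) = 439338/289508 + (-83 + (-142 - 1*244)) = 439338*(1/289508) + (-83 + (-142 - 244)) = 219669/144754 + (-83 - 386) = 219669/144754 - 469 = -67669957/144754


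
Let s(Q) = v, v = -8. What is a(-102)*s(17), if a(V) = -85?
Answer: 680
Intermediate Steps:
s(Q) = -8
a(-102)*s(17) = -85*(-8) = 680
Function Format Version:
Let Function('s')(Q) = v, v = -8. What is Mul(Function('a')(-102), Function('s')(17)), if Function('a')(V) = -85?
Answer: 680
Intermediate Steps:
Function('s')(Q) = -8
Mul(Function('a')(-102), Function('s')(17)) = Mul(-85, -8) = 680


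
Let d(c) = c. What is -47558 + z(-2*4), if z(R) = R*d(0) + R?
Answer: -47566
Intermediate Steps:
z(R) = R (z(R) = R*0 + R = 0 + R = R)
-47558 + z(-2*4) = -47558 - 2*4 = -47558 - 8 = -47566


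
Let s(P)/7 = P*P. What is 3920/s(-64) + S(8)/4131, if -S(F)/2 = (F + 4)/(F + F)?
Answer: 48067/352512 ≈ 0.13636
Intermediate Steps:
s(P) = 7*P² (s(P) = 7*(P*P) = 7*P²)
S(F) = -(4 + F)/F (S(F) = -2*(F + 4)/(F + F) = -2*(4 + F)/(2*F) = -2*(4 + F)*1/(2*F) = -(4 + F)/F)
3920/s(-64) + S(8)/4131 = 3920/((7*(-64)²)) + ((-4 - 1*8)/8)/4131 = 3920/((7*4096)) + ((-4 - 8)/8)*(1/4131) = 3920/28672 + ((⅛)*(-12))*(1/4131) = 3920*(1/28672) - 3/2*1/4131 = 35/256 - 1/2754 = 48067/352512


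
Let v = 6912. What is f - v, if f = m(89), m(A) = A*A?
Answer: 1009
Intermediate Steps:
m(A) = A²
f = 7921 (f = 89² = 7921)
f - v = 7921 - 1*6912 = 7921 - 6912 = 1009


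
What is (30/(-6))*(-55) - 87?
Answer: 188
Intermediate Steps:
(30/(-6))*(-55) - 87 = (30*(-⅙))*(-55) - 87 = -5*(-55) - 87 = 275 - 87 = 188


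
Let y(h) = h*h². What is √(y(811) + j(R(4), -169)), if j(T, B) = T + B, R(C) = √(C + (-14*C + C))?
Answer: √(533411562 + 4*I*√3) ≈ 23096.0 + 0.e-4*I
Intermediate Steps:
y(h) = h³
R(C) = 2*√3*√(-C) (R(C) = √(C - 13*C) = √(-12*C) = 2*√3*√(-C))
j(T, B) = B + T
√(y(811) + j(R(4), -169)) = √(811³ + (-169 + 2*√3*√(-1*4))) = √(533411731 + (-169 + 2*√3*√(-4))) = √(533411731 + (-169 + 2*√3*(2*I))) = √(533411731 + (-169 + 4*I*√3)) = √(533411562 + 4*I*√3)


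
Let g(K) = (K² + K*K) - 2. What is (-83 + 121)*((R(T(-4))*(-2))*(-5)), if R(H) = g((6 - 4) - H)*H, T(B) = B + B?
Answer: -601920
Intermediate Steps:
g(K) = -2 + 2*K² (g(K) = (K² + K²) - 2 = 2*K² - 2 = -2 + 2*K²)
T(B) = 2*B
R(H) = H*(-2 + 2*(2 - H)²) (R(H) = (-2 + 2*((6 - 4) - H)²)*H = (-2 + 2*(2 - H)²)*H = H*(-2 + 2*(2 - H)²))
(-83 + 121)*((R(T(-4))*(-2))*(-5)) = (-83 + 121)*(((2*(2*(-4))*(-1 + (-2 + 2*(-4))²))*(-2))*(-5)) = 38*(((2*(-8)*(-1 + (-2 - 8)²))*(-2))*(-5)) = 38*(((2*(-8)*(-1 + (-10)²))*(-2))*(-5)) = 38*(((2*(-8)*(-1 + 100))*(-2))*(-5)) = 38*(((2*(-8)*99)*(-2))*(-5)) = 38*(-1584*(-2)*(-5)) = 38*(3168*(-5)) = 38*(-15840) = -601920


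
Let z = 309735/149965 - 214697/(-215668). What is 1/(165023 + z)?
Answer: 6468530324/1067476079050169 ≈ 6.0597e-6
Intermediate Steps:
z = 19799392717/6468530324 (z = 309735*(1/149965) - 214697*(-1/215668) = 61947/29993 + 214697/215668 = 19799392717/6468530324 ≈ 3.0609)
1/(165023 + z) = 1/(165023 + 19799392717/6468530324) = 1/(1067476079050169/6468530324) = 6468530324/1067476079050169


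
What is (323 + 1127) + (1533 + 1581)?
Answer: 4564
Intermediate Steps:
(323 + 1127) + (1533 + 1581) = 1450 + 3114 = 4564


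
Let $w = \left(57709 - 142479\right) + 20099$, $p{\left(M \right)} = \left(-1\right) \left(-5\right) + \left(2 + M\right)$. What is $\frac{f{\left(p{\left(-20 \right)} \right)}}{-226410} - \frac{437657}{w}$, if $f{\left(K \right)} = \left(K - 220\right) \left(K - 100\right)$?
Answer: $\frac{32462399537}{4880720370} \approx 6.6511$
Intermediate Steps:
$p{\left(M \right)} = 7 + M$ ($p{\left(M \right)} = 5 + \left(2 + M\right) = 7 + M$)
$f{\left(K \right)} = \left(-220 + K\right) \left(-100 + K\right)$
$w = -64671$ ($w = -84770 + 20099 = -64671$)
$\frac{f{\left(p{\left(-20 \right)} \right)}}{-226410} - \frac{437657}{w} = \frac{22000 + \left(7 - 20\right)^{2} - 320 \left(7 - 20\right)}{-226410} - \frac{437657}{-64671} = \left(22000 + \left(-13\right)^{2} - -4160\right) \left(- \frac{1}{226410}\right) - - \frac{437657}{64671} = \left(22000 + 169 + 4160\right) \left(- \frac{1}{226410}\right) + \frac{437657}{64671} = 26329 \left(- \frac{1}{226410}\right) + \frac{437657}{64671} = - \frac{26329}{226410} + \frac{437657}{64671} = \frac{32462399537}{4880720370}$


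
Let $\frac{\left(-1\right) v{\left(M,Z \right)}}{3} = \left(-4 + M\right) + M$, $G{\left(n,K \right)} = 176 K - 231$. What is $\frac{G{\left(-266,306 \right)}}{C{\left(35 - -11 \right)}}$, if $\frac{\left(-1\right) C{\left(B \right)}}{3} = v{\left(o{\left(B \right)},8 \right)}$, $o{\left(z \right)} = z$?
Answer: $\frac{1625}{24} \approx 67.708$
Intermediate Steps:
$G{\left(n,K \right)} = -231 + 176 K$
$v{\left(M,Z \right)} = 12 - 6 M$ ($v{\left(M,Z \right)} = - 3 \left(\left(-4 + M\right) + M\right) = - 3 \left(-4 + 2 M\right) = 12 - 6 M$)
$C{\left(B \right)} = -36 + 18 B$ ($C{\left(B \right)} = - 3 \left(12 - 6 B\right) = -36 + 18 B$)
$\frac{G{\left(-266,306 \right)}}{C{\left(35 - -11 \right)}} = \frac{-231 + 176 \cdot 306}{-36 + 18 \left(35 - -11\right)} = \frac{-231 + 53856}{-36 + 18 \left(35 + 11\right)} = \frac{53625}{-36 + 18 \cdot 46} = \frac{53625}{-36 + 828} = \frac{53625}{792} = 53625 \cdot \frac{1}{792} = \frac{1625}{24}$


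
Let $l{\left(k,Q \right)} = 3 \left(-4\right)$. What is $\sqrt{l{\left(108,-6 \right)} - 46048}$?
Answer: $14 i \sqrt{235} \approx 214.62 i$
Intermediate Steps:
$l{\left(k,Q \right)} = -12$
$\sqrt{l{\left(108,-6 \right)} - 46048} = \sqrt{-12 - 46048} = \sqrt{-46060} = 14 i \sqrt{235}$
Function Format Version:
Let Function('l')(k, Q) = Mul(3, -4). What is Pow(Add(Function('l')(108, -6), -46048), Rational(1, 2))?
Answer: Mul(14, I, Pow(235, Rational(1, 2))) ≈ Mul(214.62, I)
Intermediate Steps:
Function('l')(k, Q) = -12
Pow(Add(Function('l')(108, -6), -46048), Rational(1, 2)) = Pow(Add(-12, -46048), Rational(1, 2)) = Pow(-46060, Rational(1, 2)) = Mul(14, I, Pow(235, Rational(1, 2)))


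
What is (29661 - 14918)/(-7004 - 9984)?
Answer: -14743/16988 ≈ -0.86785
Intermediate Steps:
(29661 - 14918)/(-7004 - 9984) = 14743/(-16988) = 14743*(-1/16988) = -14743/16988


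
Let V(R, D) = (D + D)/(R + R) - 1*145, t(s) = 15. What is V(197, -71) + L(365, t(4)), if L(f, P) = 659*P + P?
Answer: 1921664/197 ≈ 9754.6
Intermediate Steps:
L(f, P) = 660*P
V(R, D) = -145 + D/R (V(R, D) = (2*D)/((2*R)) - 145 = (2*D)*(1/(2*R)) - 145 = D/R - 145 = -145 + D/R)
V(197, -71) + L(365, t(4)) = (-145 - 71/197) + 660*15 = (-145 - 71*1/197) + 9900 = (-145 - 71/197) + 9900 = -28636/197 + 9900 = 1921664/197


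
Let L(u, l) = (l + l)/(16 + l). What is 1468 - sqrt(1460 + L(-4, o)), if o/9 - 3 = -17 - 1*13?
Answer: 1468 - sqrt(75342662)/227 ≈ 1429.8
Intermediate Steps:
o = -243 (o = 27 + 9*(-17 - 1*13) = 27 + 9*(-17 - 13) = 27 + 9*(-30) = 27 - 270 = -243)
L(u, l) = 2*l/(16 + l) (L(u, l) = (2*l)/(16 + l) = 2*l/(16 + l))
1468 - sqrt(1460 + L(-4, o)) = 1468 - sqrt(1460 + 2*(-243)/(16 - 243)) = 1468 - sqrt(1460 + 2*(-243)/(-227)) = 1468 - sqrt(1460 + 2*(-243)*(-1/227)) = 1468 - sqrt(1460 + 486/227) = 1468 - sqrt(331906/227) = 1468 - sqrt(75342662)/227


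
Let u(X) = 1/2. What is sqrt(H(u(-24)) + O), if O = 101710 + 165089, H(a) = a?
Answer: sqrt(1067198)/2 ≈ 516.53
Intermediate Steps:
u(X) = 1/2
O = 266799
sqrt(H(u(-24)) + O) = sqrt(1/2 + 266799) = sqrt(533599/2) = sqrt(1067198)/2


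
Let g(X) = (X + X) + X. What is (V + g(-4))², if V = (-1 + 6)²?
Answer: 169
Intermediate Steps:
V = 25 (V = 5² = 25)
g(X) = 3*X (g(X) = 2*X + X = 3*X)
(V + g(-4))² = (25 + 3*(-4))² = (25 - 12)² = 13² = 169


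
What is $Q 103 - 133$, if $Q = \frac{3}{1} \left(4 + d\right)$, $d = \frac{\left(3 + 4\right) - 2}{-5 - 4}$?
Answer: $\frac{2794}{3} \approx 931.33$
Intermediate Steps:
$d = - \frac{5}{9}$ ($d = \frac{7 - 2}{-9} = 5 \left(- \frac{1}{9}\right) = - \frac{5}{9} \approx -0.55556$)
$Q = \frac{31}{3}$ ($Q = \frac{3}{1} \left(4 - \frac{5}{9}\right) = 3 \cdot 1 \cdot \frac{31}{9} = 3 \cdot \frac{31}{9} = \frac{31}{3} \approx 10.333$)
$Q 103 - 133 = \frac{31}{3} \cdot 103 - 133 = \frac{3193}{3} - 133 = \frac{2794}{3}$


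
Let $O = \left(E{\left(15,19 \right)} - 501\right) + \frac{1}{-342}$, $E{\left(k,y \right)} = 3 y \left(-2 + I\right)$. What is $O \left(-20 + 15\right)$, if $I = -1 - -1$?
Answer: $\frac{1051655}{342} \approx 3075.0$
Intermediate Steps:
$I = 0$ ($I = -1 + 1 = 0$)
$E{\left(k,y \right)} = - 6 y$ ($E{\left(k,y \right)} = 3 y \left(-2 + 0\right) = 3 y \left(-2\right) = 3 \left(- 2 y\right) = - 6 y$)
$O = - \frac{210331}{342}$ ($O = \left(\left(-6\right) 19 - 501\right) + \frac{1}{-342} = \left(-114 - 501\right) - \frac{1}{342} = -615 - \frac{1}{342} = - \frac{210331}{342} \approx -615.0$)
$O \left(-20 + 15\right) = - \frac{210331 \left(-20 + 15\right)}{342} = \left(- \frac{210331}{342}\right) \left(-5\right) = \frac{1051655}{342}$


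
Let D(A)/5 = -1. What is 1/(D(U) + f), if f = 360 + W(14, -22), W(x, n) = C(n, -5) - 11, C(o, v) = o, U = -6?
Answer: 1/322 ≈ 0.0031056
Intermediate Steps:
W(x, n) = -11 + n (W(x, n) = n - 11 = -11 + n)
D(A) = -5 (D(A) = 5*(-1) = -5)
f = 327 (f = 360 + (-11 - 22) = 360 - 33 = 327)
1/(D(U) + f) = 1/(-5 + 327) = 1/322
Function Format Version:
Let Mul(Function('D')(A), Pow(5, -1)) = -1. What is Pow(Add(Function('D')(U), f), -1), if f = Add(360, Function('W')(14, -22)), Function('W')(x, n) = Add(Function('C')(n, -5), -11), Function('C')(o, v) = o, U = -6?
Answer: Rational(1, 322) ≈ 0.0031056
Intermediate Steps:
Function('W')(x, n) = Add(-11, n) (Function('W')(x, n) = Add(n, -11) = Add(-11, n))
Function('D')(A) = -5 (Function('D')(A) = Mul(5, -1) = -5)
f = 327 (f = Add(360, Add(-11, -22)) = Add(360, -33) = 327)
Pow(Add(Function('D')(U), f), -1) = Pow(Add(-5, 327), -1) = Pow(322, -1) = Rational(1, 322)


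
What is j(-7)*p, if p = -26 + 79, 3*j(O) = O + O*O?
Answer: 742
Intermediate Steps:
j(O) = O/3 + O²/3 (j(O) = (O + O*O)/3 = (O + O²)/3 = O/3 + O²/3)
p = 53
j(-7)*p = ((⅓)*(-7)*(1 - 7))*53 = ((⅓)*(-7)*(-6))*53 = 14*53 = 742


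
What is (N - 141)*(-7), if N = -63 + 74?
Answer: 910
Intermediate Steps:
N = 11
(N - 141)*(-7) = (11 - 141)*(-7) = -130*(-7) = 910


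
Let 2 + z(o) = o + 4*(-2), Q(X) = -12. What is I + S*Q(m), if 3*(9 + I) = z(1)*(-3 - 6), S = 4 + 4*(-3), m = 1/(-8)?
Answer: 114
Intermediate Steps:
m = -1/8 ≈ -0.12500
S = -8 (S = 4 - 12 = -8)
z(o) = -10 + o (z(o) = -2 + (o + 4*(-2)) = -2 + (o - 8) = -2 + (-8 + o) = -10 + o)
I = 18 (I = -9 + ((-10 + 1)*(-3 - 6))/3 = -9 + (-9*(-9))/3 = -9 + (1/3)*81 = -9 + 27 = 18)
I + S*Q(m) = 18 - 8*(-12) = 18 + 96 = 114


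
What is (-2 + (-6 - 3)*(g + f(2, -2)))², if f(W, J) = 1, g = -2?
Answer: 49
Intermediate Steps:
(-2 + (-6 - 3)*(g + f(2, -2)))² = (-2 + (-6 - 3)*(-2 + 1))² = (-2 - 9*(-1))² = (-2 + 9)² = 7² = 49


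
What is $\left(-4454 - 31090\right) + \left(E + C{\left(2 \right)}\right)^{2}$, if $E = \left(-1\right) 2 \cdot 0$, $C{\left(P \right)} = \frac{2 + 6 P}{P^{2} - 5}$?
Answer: $-35348$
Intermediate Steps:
$C{\left(P \right)} = \frac{2 + 6 P}{-5 + P^{2}}$
$E = 0$ ($E = \left(-2\right) 0 = 0$)
$\left(-4454 - 31090\right) + \left(E + C{\left(2 \right)}\right)^{2} = \left(-4454 - 31090\right) + \left(0 + \frac{2 \left(1 + 3 \cdot 2\right)}{-5 + 2^{2}}\right)^{2} = -35544 + \left(0 + \frac{2 \left(1 + 6\right)}{-5 + 4}\right)^{2} = -35544 + \left(0 + 2 \frac{1}{-1} \cdot 7\right)^{2} = -35544 + \left(0 + 2 \left(-1\right) 7\right)^{2} = -35544 + \left(0 - 14\right)^{2} = -35544 + \left(-14\right)^{2} = -35544 + 196 = -35348$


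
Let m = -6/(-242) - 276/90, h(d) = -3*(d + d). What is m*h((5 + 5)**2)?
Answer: 220840/121 ≈ 1825.1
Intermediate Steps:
h(d) = -6*d
m = -5521/1815 (m = -6*(-1/242) - 276*1/90 = 3/121 - 46/15 = -5521/1815 ≈ -3.0419)
m*h((5 + 5)**2) = -(-11042)*(5 + 5)**2/605 = -(-11042)*10**2/605 = -(-11042)*100/605 = -5521/1815*(-600) = 220840/121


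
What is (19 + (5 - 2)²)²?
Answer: 784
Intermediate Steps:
(19 + (5 - 2)²)² = (19 + 3²)² = (19 + 9)² = 28² = 784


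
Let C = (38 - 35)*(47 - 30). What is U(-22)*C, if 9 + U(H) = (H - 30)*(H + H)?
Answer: 116229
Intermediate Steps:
U(H) = -9 + 2*H*(-30 + H) (U(H) = -9 + (H - 30)*(H + H) = -9 + (-30 + H)*(2*H) = -9 + 2*H*(-30 + H))
C = 51 (C = 3*17 = 51)
U(-22)*C = (-9 - 60*(-22) + 2*(-22)**2)*51 = (-9 + 1320 + 2*484)*51 = (-9 + 1320 + 968)*51 = 2279*51 = 116229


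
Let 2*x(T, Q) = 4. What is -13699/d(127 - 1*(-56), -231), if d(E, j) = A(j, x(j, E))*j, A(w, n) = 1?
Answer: 1957/33 ≈ 59.303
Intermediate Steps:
x(T, Q) = 2 (x(T, Q) = (½)*4 = 2)
d(E, j) = j (d(E, j) = 1*j = j)
-13699/d(127 - 1*(-56), -231) = -13699/(-231) = -13699*(-1/231) = 1957/33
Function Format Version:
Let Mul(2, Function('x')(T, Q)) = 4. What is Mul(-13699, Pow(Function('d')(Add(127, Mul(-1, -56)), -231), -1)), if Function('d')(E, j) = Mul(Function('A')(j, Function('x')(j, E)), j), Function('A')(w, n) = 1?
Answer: Rational(1957, 33) ≈ 59.303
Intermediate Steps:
Function('x')(T, Q) = 2 (Function('x')(T, Q) = Mul(Rational(1, 2), 4) = 2)
Function('d')(E, j) = j (Function('d')(E, j) = Mul(1, j) = j)
Mul(-13699, Pow(Function('d')(Add(127, Mul(-1, -56)), -231), -1)) = Mul(-13699, Pow(-231, -1)) = Mul(-13699, Rational(-1, 231)) = Rational(1957, 33)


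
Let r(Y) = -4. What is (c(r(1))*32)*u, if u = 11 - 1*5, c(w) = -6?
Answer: -1152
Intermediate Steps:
u = 6 (u = 11 - 5 = 6)
(c(r(1))*32)*u = -6*32*6 = -192*6 = -1152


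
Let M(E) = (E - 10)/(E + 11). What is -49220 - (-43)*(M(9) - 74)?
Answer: -1048083/20 ≈ -52404.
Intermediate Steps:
M(E) = (-10 + E)/(11 + E)
-49220 - (-43)*(M(9) - 74) = -49220 - (-43)*((-10 + 9)/(11 + 9) - 74) = -49220 - (-43)*(-1/20 - 74) = -49220 - (-43)*(-1481)/20 = -49220 - 1*63683/20 = -49220 - 63683/20 = -1048083/20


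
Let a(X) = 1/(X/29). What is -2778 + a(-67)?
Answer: -186155/67 ≈ -2778.4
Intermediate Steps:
a(X) = 29/X (a(X) = 1/(X*(1/29)) = 1/(X/29) = 1*(29/X) = 29/X)
-2778 + a(-67) = -2778 + 29/(-67) = -2778 + 29*(-1/67) = -2778 - 29/67 = -186155/67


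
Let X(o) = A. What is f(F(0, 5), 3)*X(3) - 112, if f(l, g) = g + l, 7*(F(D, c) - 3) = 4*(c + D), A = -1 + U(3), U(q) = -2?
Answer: -970/7 ≈ -138.57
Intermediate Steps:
A = -3 (A = -1 - 2 = -3)
F(D, c) = 3 + 4*D/7 + 4*c/7 (F(D, c) = 3 + (4*(c + D))/7 = 3 + (4*(D + c))/7 = 3 + (4*D + 4*c)/7 = 3 + (4*D/7 + 4*c/7) = 3 + 4*D/7 + 4*c/7)
X(o) = -3
f(F(0, 5), 3)*X(3) - 112 = (3 + (3 + (4/7)*0 + (4/7)*5))*(-3) - 112 = (3 + (3 + 0 + 20/7))*(-3) - 112 = (3 + 41/7)*(-3) - 112 = (62/7)*(-3) - 112 = -186/7 - 112 = -970/7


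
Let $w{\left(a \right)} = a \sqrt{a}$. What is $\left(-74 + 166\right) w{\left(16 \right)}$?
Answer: $5888$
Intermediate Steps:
$w{\left(a \right)} = a^{\frac{3}{2}}$
$\left(-74 + 166\right) w{\left(16 \right)} = \left(-74 + 166\right) 16^{\frac{3}{2}} = 92 \cdot 64 = 5888$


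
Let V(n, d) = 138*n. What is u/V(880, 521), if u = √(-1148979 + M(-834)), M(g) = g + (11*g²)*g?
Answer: I*√709131173/40480 ≈ 0.65784*I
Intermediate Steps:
M(g) = g + 11*g³
u = 3*I*√709131173 (u = √(-1148979 + (-834 + 11*(-834)³)) = √(-1148979 + (-834 + 11*(-580093704))) = √(-1148979 + (-834 - 6381030744)) = √(-1148979 - 6381031578) = √(-6382180557) = 3*I*√709131173 ≈ 79889.0*I)
u/V(880, 521) = (3*I*√709131173)/((138*880)) = (3*I*√709131173)/121440 = (3*I*√709131173)*(1/121440) = I*√709131173/40480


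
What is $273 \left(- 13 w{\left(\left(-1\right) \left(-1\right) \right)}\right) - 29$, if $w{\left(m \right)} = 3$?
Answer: $-10676$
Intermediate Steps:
$273 \left(- 13 w{\left(\left(-1\right) \left(-1\right) \right)}\right) - 29 = 273 \left(\left(-13\right) 3\right) - 29 = 273 \left(-39\right) - 29 = -10647 - 29 = -10676$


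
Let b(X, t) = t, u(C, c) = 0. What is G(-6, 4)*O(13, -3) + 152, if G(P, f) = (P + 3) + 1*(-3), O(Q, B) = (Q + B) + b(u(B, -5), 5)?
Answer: 62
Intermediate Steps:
O(Q, B) = 5 + B + Q (O(Q, B) = (Q + B) + 5 = (B + Q) + 5 = 5 + B + Q)
G(P, f) = P (G(P, f) = (3 + P) - 3 = P)
G(-6, 4)*O(13, -3) + 152 = -6*(5 - 3 + 13) + 152 = -6*15 + 152 = -90 + 152 = 62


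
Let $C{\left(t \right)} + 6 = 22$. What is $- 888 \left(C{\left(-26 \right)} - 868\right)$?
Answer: $756576$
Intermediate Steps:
$C{\left(t \right)} = 16$ ($C{\left(t \right)} = -6 + 22 = 16$)
$- 888 \left(C{\left(-26 \right)} - 868\right) = - 888 \left(16 - 868\right) = \left(-888\right) \left(-852\right) = 756576$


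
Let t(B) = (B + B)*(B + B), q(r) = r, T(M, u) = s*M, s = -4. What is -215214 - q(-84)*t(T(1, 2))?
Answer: -209838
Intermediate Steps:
T(M, u) = -4*M
t(B) = 4*B² (t(B) = (2*B)*(2*B) = 4*B²)
-215214 - q(-84)*t(T(1, 2)) = -215214 - (-84)*4*(-4*1)² = -215214 - (-84)*4*(-4)² = -215214 - (-84)*4*16 = -215214 - (-84)*64 = -215214 - 1*(-5376) = -215214 + 5376 = -209838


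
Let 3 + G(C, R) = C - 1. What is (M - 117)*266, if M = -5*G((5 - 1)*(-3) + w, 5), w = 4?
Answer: -15162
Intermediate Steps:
G(C, R) = -4 + C (G(C, R) = -3 + (C - 1) = -3 + (-1 + C) = -4 + C)
M = 60 (M = -5*(-4 + ((5 - 1)*(-3) + 4)) = -5*(-4 + (4*(-3) + 4)) = -5*(-4 + (-12 + 4)) = -5*(-4 - 8) = -5*(-12) = 60)
(M - 117)*266 = (60 - 117)*266 = -57*266 = -15162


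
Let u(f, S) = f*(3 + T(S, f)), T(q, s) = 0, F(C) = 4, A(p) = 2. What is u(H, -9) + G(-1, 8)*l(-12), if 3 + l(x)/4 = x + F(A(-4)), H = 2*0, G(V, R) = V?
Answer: 44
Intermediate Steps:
H = 0
u(f, S) = 3*f (u(f, S) = f*(3 + 0) = f*3 = 3*f)
l(x) = 4 + 4*x (l(x) = -12 + 4*(x + 4) = -12 + 4*(4 + x) = -12 + (16 + 4*x) = 4 + 4*x)
u(H, -9) + G(-1, 8)*l(-12) = 3*0 - (4 + 4*(-12)) = 0 - (4 - 48) = 0 - 1*(-44) = 0 + 44 = 44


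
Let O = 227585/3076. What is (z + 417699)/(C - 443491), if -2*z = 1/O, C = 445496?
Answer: 95062025377/456307925 ≈ 208.33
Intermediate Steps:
O = 227585/3076 (O = 227585*(1/3076) = 227585/3076 ≈ 73.987)
z = -1538/227585 (z = -1/(2*227585/3076) = -½*3076/227585 = -1538/227585 ≈ -0.0067579)
(z + 417699)/(C - 443491) = (-1538/227585 + 417699)/(445496 - 443491) = (95062025377/227585)/2005 = (95062025377/227585)*(1/2005) = 95062025377/456307925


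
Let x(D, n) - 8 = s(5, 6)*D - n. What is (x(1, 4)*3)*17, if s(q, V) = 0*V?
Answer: 204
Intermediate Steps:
s(q, V) = 0
x(D, n) = 8 - n (x(D, n) = 8 + (0*D - n) = 8 + (0 - n) = 8 - n)
(x(1, 4)*3)*17 = ((8 - 1*4)*3)*17 = ((8 - 4)*3)*17 = (4*3)*17 = 12*17 = 204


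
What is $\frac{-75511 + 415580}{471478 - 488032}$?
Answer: $- \frac{3821}{186} \approx -20.543$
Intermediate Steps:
$\frac{-75511 + 415580}{471478 - 488032} = \frac{340069}{-16554} = 340069 \left(- \frac{1}{16554}\right) = - \frac{3821}{186}$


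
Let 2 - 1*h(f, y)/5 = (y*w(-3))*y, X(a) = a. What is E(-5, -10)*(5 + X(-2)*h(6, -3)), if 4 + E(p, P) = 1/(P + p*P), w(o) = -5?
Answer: 14787/8 ≈ 1848.4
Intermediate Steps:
h(f, y) = 10 + 25*y² (h(f, y) = 10 - 5*y*(-5)*y = 10 - 5*(-5*y)*y = 10 - (-25)*y² = 10 + 25*y²)
E(p, P) = -4 + 1/(P + P*p) (E(p, P) = -4 + 1/(P + p*P) = -4 + 1/(P + P*p))
E(-5, -10)*(5 + X(-2)*h(6, -3)) = ((1 - 4*(-10) - 4*(-10)*(-5))/((-10)*(1 - 5)))*(5 - 2*(10 + 25*(-3)²)) = (-⅒*(1 + 40 - 200)/(-4))*(5 - 2*(10 + 25*9)) = (-⅒*(-¼)*(-159))*(5 - 2*(10 + 225)) = -159*(5 - 2*235)/40 = -159*(5 - 470)/40 = -159/40*(-465) = 14787/8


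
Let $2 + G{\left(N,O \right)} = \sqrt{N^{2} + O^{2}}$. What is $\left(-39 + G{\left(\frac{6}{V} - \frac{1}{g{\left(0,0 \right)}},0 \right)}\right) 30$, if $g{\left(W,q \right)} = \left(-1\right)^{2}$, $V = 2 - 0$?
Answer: $-1170$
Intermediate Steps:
$V = 2$ ($V = 2 + 0 = 2$)
$g{\left(W,q \right)} = 1$
$G{\left(N,O \right)} = -2 + \sqrt{N^{2} + O^{2}}$
$\left(-39 + G{\left(\frac{6}{V} - \frac{1}{g{\left(0,0 \right)}},0 \right)}\right) 30 = \left(-39 - \left(2 - \sqrt{\left(\frac{6}{2} - 1^{-1}\right)^{2} + 0^{2}}\right)\right) 30 = \left(-39 - \left(2 - \sqrt{\left(6 \cdot \frac{1}{2} - 1\right)^{2} + 0}\right)\right) 30 = \left(-39 - \left(2 - \sqrt{\left(3 - 1\right)^{2} + 0}\right)\right) 30 = \left(-39 - \left(2 - \sqrt{2^{2} + 0}\right)\right) 30 = \left(-39 - \left(2 - \sqrt{4 + 0}\right)\right) 30 = \left(-39 - \left(2 - \sqrt{4}\right)\right) 30 = \left(-39 + \left(-2 + 2\right)\right) 30 = \left(-39 + 0\right) 30 = \left(-39\right) 30 = -1170$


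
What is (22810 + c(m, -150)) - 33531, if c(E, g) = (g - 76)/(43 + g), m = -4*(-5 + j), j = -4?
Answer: -1146921/107 ≈ -10719.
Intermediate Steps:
m = 36 (m = -4*(-5 - 4) = -4*(-9) = 36)
c(E, g) = (-76 + g)/(43 + g)
(22810 + c(m, -150)) - 33531 = (22810 + (-76 - 150)/(43 - 150)) - 33531 = (22810 - 226/(-107)) - 33531 = (22810 - 1/107*(-226)) - 33531 = (22810 + 226/107) - 33531 = 2440896/107 - 33531 = -1146921/107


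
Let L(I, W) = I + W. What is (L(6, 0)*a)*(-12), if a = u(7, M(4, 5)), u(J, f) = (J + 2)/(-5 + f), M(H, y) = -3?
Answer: 81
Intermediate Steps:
u(J, f) = (2 + J)/(-5 + f)
a = -9/8 (a = (2 + 7)/(-5 - 3) = 9/(-8) = -⅛*9 = -9/8 ≈ -1.1250)
(L(6, 0)*a)*(-12) = ((6 + 0)*(-9/8))*(-12) = (6*(-9/8))*(-12) = -27/4*(-12) = 81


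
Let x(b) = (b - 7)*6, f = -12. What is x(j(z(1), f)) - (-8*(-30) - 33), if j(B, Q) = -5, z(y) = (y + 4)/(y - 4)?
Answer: -279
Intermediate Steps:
z(y) = (4 + y)/(-4 + y)
x(b) = -42 + 6*b (x(b) = (-7 + b)*6 = -42 + 6*b)
x(j(z(1), f)) - (-8*(-30) - 33) = (-42 + 6*(-5)) - (-8*(-30) - 33) = (-42 - 30) - (240 - 33) = -72 - 1*207 = -72 - 207 = -279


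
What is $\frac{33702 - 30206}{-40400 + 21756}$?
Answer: $- \frac{874}{4661} \approx -0.18751$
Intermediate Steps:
$\frac{33702 - 30206}{-40400 + 21756} = \frac{3496}{-18644} = 3496 \left(- \frac{1}{18644}\right) = - \frac{874}{4661}$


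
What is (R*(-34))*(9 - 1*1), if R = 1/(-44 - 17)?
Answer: 272/61 ≈ 4.4590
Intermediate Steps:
R = -1/61 (R = 1/(-61) = -1/61 ≈ -0.016393)
(R*(-34))*(9 - 1*1) = (-1/61*(-34))*(9 - 1*1) = 34*(9 - 1)/61 = (34/61)*8 = 272/61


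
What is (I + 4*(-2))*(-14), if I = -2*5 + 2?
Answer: 224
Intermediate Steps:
I = -8 (I = -10 + 2 = -8)
(I + 4*(-2))*(-14) = (-8 + 4*(-2))*(-14) = (-8 - 8)*(-14) = -16*(-14) = 224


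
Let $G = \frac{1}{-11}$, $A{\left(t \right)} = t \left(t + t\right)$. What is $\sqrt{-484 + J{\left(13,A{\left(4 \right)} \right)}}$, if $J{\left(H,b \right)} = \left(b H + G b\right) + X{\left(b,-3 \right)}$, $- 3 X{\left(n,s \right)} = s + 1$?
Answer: $\frac{i \sqrt{76494}}{33} \approx 8.3811 i$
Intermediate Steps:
$X{\left(n,s \right)} = - \frac{1}{3} - \frac{s}{3}$ ($X{\left(n,s \right)} = - \frac{s + 1}{3} = - \frac{1 + s}{3} = - \frac{1}{3} - \frac{s}{3}$)
$A{\left(t \right)} = 2 t^{2}$ ($A{\left(t \right)} = t 2 t = 2 t^{2}$)
$G = - \frac{1}{11} \approx -0.090909$
$J{\left(H,b \right)} = \frac{2}{3} - \frac{b}{11} + H b$ ($J{\left(H,b \right)} = \left(b H - \frac{b}{11}\right) - - \frac{2}{3} = \left(H b - \frac{b}{11}\right) + \left(- \frac{1}{3} + 1\right) = \left(- \frac{b}{11} + H b\right) + \frac{2}{3} = \frac{2}{3} - \frac{b}{11} + H b$)
$\sqrt{-484 + J{\left(13,A{\left(4 \right)} \right)}} = \sqrt{-484 + \left(\frac{2}{3} - \frac{2 \cdot 4^{2}}{11} + 13 \cdot 2 \cdot 4^{2}\right)} = \sqrt{-484 + \left(\frac{2}{3} - \frac{2 \cdot 16}{11} + 13 \cdot 2 \cdot 16\right)} = \sqrt{-484 + \left(\frac{2}{3} - \frac{32}{11} + 13 \cdot 32\right)} = \sqrt{-484 + \left(\frac{2}{3} - \frac{32}{11} + 416\right)} = \sqrt{-484 + \frac{13654}{33}} = \sqrt{- \frac{2318}{33}} = \frac{i \sqrt{76494}}{33}$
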